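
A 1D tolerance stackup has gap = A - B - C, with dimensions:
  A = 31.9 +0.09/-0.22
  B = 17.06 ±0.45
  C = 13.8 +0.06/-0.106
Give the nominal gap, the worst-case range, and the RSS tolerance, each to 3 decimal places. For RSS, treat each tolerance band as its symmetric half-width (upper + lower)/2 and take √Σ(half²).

Stack each dimension's contribution:
  +A: nom +31.900 → Σnom=31.900; wc +0.090/-0.220 → slack +0.090/-0.220; half-tol=0.155, Σhalf²=0.024025
  -B: nom -17.060 → Σnom=14.840; wc +0.450/-0.450 → slack +0.540/-0.670; half-tol=0.450, Σhalf²=0.226525
  -C: nom -13.800 → Σnom=1.040; wc +0.106/-0.060 → slack +0.646/-0.730; half-tol=0.083, Σhalf²=0.233414
Nominal = 1.040. Worst-case = [1.040 - 0.730, 1.040 + 0.646] = [0.310, 1.686]. RSS = √0.233414 = 0.483.

nominal=1.040 wc=[0.310,1.686] rss=0.483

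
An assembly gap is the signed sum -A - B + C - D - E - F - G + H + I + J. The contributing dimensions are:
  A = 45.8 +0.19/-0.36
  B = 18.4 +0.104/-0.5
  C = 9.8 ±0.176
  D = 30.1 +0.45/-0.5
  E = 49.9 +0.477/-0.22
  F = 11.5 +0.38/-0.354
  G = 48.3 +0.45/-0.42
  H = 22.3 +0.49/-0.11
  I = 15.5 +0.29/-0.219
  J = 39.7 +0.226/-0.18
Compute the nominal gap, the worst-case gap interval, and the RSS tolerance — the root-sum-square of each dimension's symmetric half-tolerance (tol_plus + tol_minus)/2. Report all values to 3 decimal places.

nominal=-116.700 wc=[-119.436,-113.164] rss=1.032

Stack each dimension's contribution:
  -A: nom -45.800 → Σnom=-45.800; wc +0.360/-0.190 → slack +0.360/-0.190; half-tol=0.275, Σhalf²=0.075625
  -B: nom -18.400 → Σnom=-64.200; wc +0.500/-0.104 → slack +0.860/-0.294; half-tol=0.302, Σhalf²=0.166829
  +C: nom +9.800 → Σnom=-54.400; wc +0.176/-0.176 → slack +1.036/-0.470; half-tol=0.176, Σhalf²=0.197805
  -D: nom -30.100 → Σnom=-84.500; wc +0.500/-0.450 → slack +1.536/-0.920; half-tol=0.475, Σhalf²=0.423430
  -E: nom -49.900 → Σnom=-134.400; wc +0.220/-0.477 → slack +1.756/-1.397; half-tol=0.348, Σhalf²=0.544882
  -F: nom -11.500 → Σnom=-145.900; wc +0.354/-0.380 → slack +2.110/-1.777; half-tol=0.367, Σhalf²=0.679571
  -G: nom -48.300 → Σnom=-194.200; wc +0.420/-0.450 → slack +2.530/-2.227; half-tol=0.435, Σhalf²=0.868796
  +H: nom +22.300 → Σnom=-171.900; wc +0.490/-0.110 → slack +3.020/-2.337; half-tol=0.300, Σhalf²=0.958796
  +I: nom +15.500 → Σnom=-156.400; wc +0.290/-0.219 → slack +3.310/-2.556; half-tol=0.255, Σhalf²=1.023566
  +J: nom +39.700 → Σnom=-116.700; wc +0.226/-0.180 → slack +3.536/-2.736; half-tol=0.203, Σhalf²=1.064775
Nominal = -116.700. Worst-case = [-116.700 - 2.736, -116.700 + 3.536] = [-119.436, -113.164]. RSS = √1.064775 = 1.032.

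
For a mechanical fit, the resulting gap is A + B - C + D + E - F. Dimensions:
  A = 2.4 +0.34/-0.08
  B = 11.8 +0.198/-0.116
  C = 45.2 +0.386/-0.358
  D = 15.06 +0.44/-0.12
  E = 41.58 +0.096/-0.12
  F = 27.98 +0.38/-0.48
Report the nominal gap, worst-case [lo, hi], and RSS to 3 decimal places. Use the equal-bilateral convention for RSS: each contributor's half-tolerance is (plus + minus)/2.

nominal=-2.340 wc=[-3.542,-0.428] rss=0.694

Stack each dimension's contribution:
  +A: nom +2.400 → Σnom=2.400; wc +0.340/-0.080 → slack +0.340/-0.080; half-tol=0.210, Σhalf²=0.044100
  +B: nom +11.800 → Σnom=14.200; wc +0.198/-0.116 → slack +0.538/-0.196; half-tol=0.157, Σhalf²=0.068749
  -C: nom -45.200 → Σnom=-31.000; wc +0.358/-0.386 → slack +0.896/-0.582; half-tol=0.372, Σhalf²=0.207133
  +D: nom +15.060 → Σnom=-15.940; wc +0.440/-0.120 → slack +1.336/-0.702; half-tol=0.280, Σhalf²=0.285533
  +E: nom +41.580 → Σnom=25.640; wc +0.096/-0.120 → slack +1.432/-0.822; half-tol=0.108, Σhalf²=0.297197
  -F: nom -27.980 → Σnom=-2.340; wc +0.480/-0.380 → slack +1.912/-1.202; half-tol=0.430, Σhalf²=0.482097
Nominal = -2.340. Worst-case = [-2.340 - 1.202, -2.340 + 1.912] = [-3.542, -0.428]. RSS = √0.482097 = 0.694.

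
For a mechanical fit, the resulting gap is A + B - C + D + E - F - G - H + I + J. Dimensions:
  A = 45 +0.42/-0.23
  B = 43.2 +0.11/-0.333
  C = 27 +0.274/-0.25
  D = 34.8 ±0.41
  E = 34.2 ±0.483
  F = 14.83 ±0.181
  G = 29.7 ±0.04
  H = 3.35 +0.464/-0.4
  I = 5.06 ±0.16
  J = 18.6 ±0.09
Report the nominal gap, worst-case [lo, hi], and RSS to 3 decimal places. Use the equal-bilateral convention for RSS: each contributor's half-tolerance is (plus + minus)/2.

Stack each dimension's contribution:
  +A: nom +45.000 → Σnom=45.000; wc +0.420/-0.230 → slack +0.420/-0.230; half-tol=0.325, Σhalf²=0.105625
  +B: nom +43.200 → Σnom=88.200; wc +0.110/-0.333 → slack +0.530/-0.563; half-tol=0.222, Σhalf²=0.154687
  -C: nom -27.000 → Σnom=61.200; wc +0.250/-0.274 → slack +0.780/-0.837; half-tol=0.262, Σhalf²=0.223331
  +D: nom +34.800 → Σnom=96.000; wc +0.410/-0.410 → slack +1.190/-1.247; half-tol=0.410, Σhalf²=0.391431
  +E: nom +34.200 → Σnom=130.200; wc +0.483/-0.483 → slack +1.673/-1.730; half-tol=0.483, Σhalf²=0.624720
  -F: nom -14.830 → Σnom=115.370; wc +0.181/-0.181 → slack +1.854/-1.911; half-tol=0.181, Σhalf²=0.657481
  -G: nom -29.700 → Σnom=85.670; wc +0.040/-0.040 → slack +1.894/-1.951; half-tol=0.040, Σhalf²=0.659081
  -H: nom -3.350 → Σnom=82.320; wc +0.400/-0.464 → slack +2.294/-2.415; half-tol=0.432, Σhalf²=0.845705
  +I: nom +5.060 → Σnom=87.380; wc +0.160/-0.160 → slack +2.454/-2.575; half-tol=0.160, Σhalf²=0.871305
  +J: nom +18.600 → Σnom=105.980; wc +0.090/-0.090 → slack +2.544/-2.665; half-tol=0.090, Σhalf²=0.879405
Nominal = 105.980. Worst-case = [105.980 - 2.665, 105.980 + 2.544] = [103.315, 108.524]. RSS = √0.879405 = 0.938.

nominal=105.980 wc=[103.315,108.524] rss=0.938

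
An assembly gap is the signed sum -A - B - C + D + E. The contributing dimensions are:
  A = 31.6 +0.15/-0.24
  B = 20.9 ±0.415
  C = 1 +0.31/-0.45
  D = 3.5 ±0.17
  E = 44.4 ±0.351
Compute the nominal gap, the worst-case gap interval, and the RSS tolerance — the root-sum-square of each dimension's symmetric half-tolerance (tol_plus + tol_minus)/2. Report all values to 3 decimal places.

nominal=-5.600 wc=[-6.996,-3.974] rss=0.712

Stack each dimension's contribution:
  -A: nom -31.600 → Σnom=-31.600; wc +0.240/-0.150 → slack +0.240/-0.150; half-tol=0.195, Σhalf²=0.038025
  -B: nom -20.900 → Σnom=-52.500; wc +0.415/-0.415 → slack +0.655/-0.565; half-tol=0.415, Σhalf²=0.210250
  -C: nom -1.000 → Σnom=-53.500; wc +0.450/-0.310 → slack +1.105/-0.875; half-tol=0.380, Σhalf²=0.354650
  +D: nom +3.500 → Σnom=-50.000; wc +0.170/-0.170 → slack +1.275/-1.045; half-tol=0.170, Σhalf²=0.383550
  +E: nom +44.400 → Σnom=-5.600; wc +0.351/-0.351 → slack +1.626/-1.396; half-tol=0.351, Σhalf²=0.506751
Nominal = -5.600. Worst-case = [-5.600 - 1.396, -5.600 + 1.626] = [-6.996, -3.974]. RSS = √0.506751 = 0.712.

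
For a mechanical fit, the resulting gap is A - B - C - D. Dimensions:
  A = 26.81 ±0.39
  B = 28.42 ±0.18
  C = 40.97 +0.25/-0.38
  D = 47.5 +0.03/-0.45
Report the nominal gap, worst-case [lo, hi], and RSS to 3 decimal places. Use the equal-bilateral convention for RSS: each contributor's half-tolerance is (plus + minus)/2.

nominal=-90.080 wc=[-90.930,-88.680] rss=0.584

Stack each dimension's contribution:
  +A: nom +26.810 → Σnom=26.810; wc +0.390/-0.390 → slack +0.390/-0.390; half-tol=0.390, Σhalf²=0.152100
  -B: nom -28.420 → Σnom=-1.610; wc +0.180/-0.180 → slack +0.570/-0.570; half-tol=0.180, Σhalf²=0.184500
  -C: nom -40.970 → Σnom=-42.580; wc +0.380/-0.250 → slack +0.950/-0.820; half-tol=0.315, Σhalf²=0.283725
  -D: nom -47.500 → Σnom=-90.080; wc +0.450/-0.030 → slack +1.400/-0.850; half-tol=0.240, Σhalf²=0.341325
Nominal = -90.080. Worst-case = [-90.080 - 0.850, -90.080 + 1.400] = [-90.930, -88.680]. RSS = √0.341325 = 0.584.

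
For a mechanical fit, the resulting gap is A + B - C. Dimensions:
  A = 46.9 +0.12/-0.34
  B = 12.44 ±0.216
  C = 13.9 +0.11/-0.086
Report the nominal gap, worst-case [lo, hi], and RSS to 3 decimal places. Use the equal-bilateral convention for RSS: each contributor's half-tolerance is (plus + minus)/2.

Stack each dimension's contribution:
  +A: nom +46.900 → Σnom=46.900; wc +0.120/-0.340 → slack +0.120/-0.340; half-tol=0.230, Σhalf²=0.052900
  +B: nom +12.440 → Σnom=59.340; wc +0.216/-0.216 → slack +0.336/-0.556; half-tol=0.216, Σhalf²=0.099556
  -C: nom -13.900 → Σnom=45.440; wc +0.086/-0.110 → slack +0.422/-0.666; half-tol=0.098, Σhalf²=0.109160
Nominal = 45.440. Worst-case = [45.440 - 0.666, 45.440 + 0.422] = [44.774, 45.862]. RSS = √0.109160 = 0.330.

nominal=45.440 wc=[44.774,45.862] rss=0.330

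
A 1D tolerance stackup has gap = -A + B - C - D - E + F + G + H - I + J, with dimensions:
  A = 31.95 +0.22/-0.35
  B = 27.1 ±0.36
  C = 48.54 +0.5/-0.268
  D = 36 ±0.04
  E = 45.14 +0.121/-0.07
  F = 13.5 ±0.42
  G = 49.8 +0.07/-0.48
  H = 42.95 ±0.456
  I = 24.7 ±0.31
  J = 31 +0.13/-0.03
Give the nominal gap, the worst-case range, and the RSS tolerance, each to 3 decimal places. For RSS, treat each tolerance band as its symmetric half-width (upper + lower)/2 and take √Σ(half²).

nominal=-21.980 wc=[-24.917,-19.506] rss=0.965

Stack each dimension's contribution:
  -A: nom -31.950 → Σnom=-31.950; wc +0.350/-0.220 → slack +0.350/-0.220; half-tol=0.285, Σhalf²=0.081225
  +B: nom +27.100 → Σnom=-4.850; wc +0.360/-0.360 → slack +0.710/-0.580; half-tol=0.360, Σhalf²=0.210825
  -C: nom -48.540 → Σnom=-53.390; wc +0.268/-0.500 → slack +0.978/-1.080; half-tol=0.384, Σhalf²=0.358281
  -D: nom -36.000 → Σnom=-89.390; wc +0.040/-0.040 → slack +1.018/-1.120; half-tol=0.040, Σhalf²=0.359881
  -E: nom -45.140 → Σnom=-134.530; wc +0.070/-0.121 → slack +1.088/-1.241; half-tol=0.096, Σhalf²=0.369001
  +F: nom +13.500 → Σnom=-121.030; wc +0.420/-0.420 → slack +1.508/-1.661; half-tol=0.420, Σhalf²=0.545401
  +G: nom +49.800 → Σnom=-71.230; wc +0.070/-0.480 → slack +1.578/-2.141; half-tol=0.275, Σhalf²=0.621026
  +H: nom +42.950 → Σnom=-28.280; wc +0.456/-0.456 → slack +2.034/-2.597; half-tol=0.456, Σhalf²=0.828962
  -I: nom -24.700 → Σnom=-52.980; wc +0.310/-0.310 → slack +2.344/-2.907; half-tol=0.310, Σhalf²=0.925062
  +J: nom +31.000 → Σnom=-21.980; wc +0.130/-0.030 → slack +2.474/-2.937; half-tol=0.080, Σhalf²=0.931462
Nominal = -21.980. Worst-case = [-21.980 - 2.937, -21.980 + 2.474] = [-24.917, -19.506]. RSS = √0.931462 = 0.965.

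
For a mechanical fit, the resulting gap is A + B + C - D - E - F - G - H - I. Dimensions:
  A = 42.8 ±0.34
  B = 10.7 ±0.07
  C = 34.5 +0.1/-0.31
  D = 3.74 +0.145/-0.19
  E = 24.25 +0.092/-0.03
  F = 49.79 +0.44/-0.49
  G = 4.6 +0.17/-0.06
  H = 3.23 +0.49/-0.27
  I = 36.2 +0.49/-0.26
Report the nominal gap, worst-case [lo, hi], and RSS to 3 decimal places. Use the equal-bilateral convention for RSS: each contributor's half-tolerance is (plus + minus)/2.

nominal=-33.810 wc=[-36.357,-32.000] rss=0.842

Stack each dimension's contribution:
  +A: nom +42.800 → Σnom=42.800; wc +0.340/-0.340 → slack +0.340/-0.340; half-tol=0.340, Σhalf²=0.115600
  +B: nom +10.700 → Σnom=53.500; wc +0.070/-0.070 → slack +0.410/-0.410; half-tol=0.070, Σhalf²=0.120500
  +C: nom +34.500 → Σnom=88.000; wc +0.100/-0.310 → slack +0.510/-0.720; half-tol=0.205, Σhalf²=0.162525
  -D: nom -3.740 → Σnom=84.260; wc +0.190/-0.145 → slack +0.700/-0.865; half-tol=0.167, Σhalf²=0.190581
  -E: nom -24.250 → Σnom=60.010; wc +0.030/-0.092 → slack +0.730/-0.957; half-tol=0.061, Σhalf²=0.194302
  -F: nom -49.790 → Σnom=10.220; wc +0.490/-0.440 → slack +1.220/-1.397; half-tol=0.465, Σhalf²=0.410527
  -G: nom -4.600 → Σnom=5.620; wc +0.060/-0.170 → slack +1.280/-1.567; half-tol=0.115, Σhalf²=0.423752
  -H: nom -3.230 → Σnom=2.390; wc +0.270/-0.490 → slack +1.550/-2.057; half-tol=0.380, Σhalf²=0.568152
  -I: nom -36.200 → Σnom=-33.810; wc +0.260/-0.490 → slack +1.810/-2.547; half-tol=0.375, Σhalf²=0.708777
Nominal = -33.810. Worst-case = [-33.810 - 2.547, -33.810 + 1.810] = [-36.357, -32.000]. RSS = √0.708777 = 0.842.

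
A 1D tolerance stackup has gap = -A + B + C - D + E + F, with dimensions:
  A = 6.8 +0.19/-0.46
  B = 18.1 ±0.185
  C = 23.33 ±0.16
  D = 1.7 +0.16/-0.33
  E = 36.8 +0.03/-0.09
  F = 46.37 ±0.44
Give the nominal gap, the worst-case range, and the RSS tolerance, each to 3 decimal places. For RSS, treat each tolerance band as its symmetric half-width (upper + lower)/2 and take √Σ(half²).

nominal=116.100 wc=[114.875,117.705] rss=0.650

Stack each dimension's contribution:
  -A: nom -6.800 → Σnom=-6.800; wc +0.460/-0.190 → slack +0.460/-0.190; half-tol=0.325, Σhalf²=0.105625
  +B: nom +18.100 → Σnom=11.300; wc +0.185/-0.185 → slack +0.645/-0.375; half-tol=0.185, Σhalf²=0.139850
  +C: nom +23.330 → Σnom=34.630; wc +0.160/-0.160 → slack +0.805/-0.535; half-tol=0.160, Σhalf²=0.165450
  -D: nom -1.700 → Σnom=32.930; wc +0.330/-0.160 → slack +1.135/-0.695; half-tol=0.245, Σhalf²=0.225475
  +E: nom +36.800 → Σnom=69.730; wc +0.030/-0.090 → slack +1.165/-0.785; half-tol=0.060, Σhalf²=0.229075
  +F: nom +46.370 → Σnom=116.100; wc +0.440/-0.440 → slack +1.605/-1.225; half-tol=0.440, Σhalf²=0.422675
Nominal = 116.100. Worst-case = [116.100 - 1.225, 116.100 + 1.605] = [114.875, 117.705]. RSS = √0.422675 = 0.650.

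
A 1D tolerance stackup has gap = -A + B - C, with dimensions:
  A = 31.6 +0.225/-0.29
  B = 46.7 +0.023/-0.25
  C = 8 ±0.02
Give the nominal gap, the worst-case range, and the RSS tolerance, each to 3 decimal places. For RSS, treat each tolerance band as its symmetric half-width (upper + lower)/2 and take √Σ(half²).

nominal=7.100 wc=[6.605,7.433] rss=0.292

Stack each dimension's contribution:
  -A: nom -31.600 → Σnom=-31.600; wc +0.290/-0.225 → slack +0.290/-0.225; half-tol=0.258, Σhalf²=0.066306
  +B: nom +46.700 → Σnom=15.100; wc +0.023/-0.250 → slack +0.313/-0.475; half-tol=0.137, Σhalf²=0.084939
  -C: nom -8.000 → Σnom=7.100; wc +0.020/-0.020 → slack +0.333/-0.495; half-tol=0.020, Σhalf²=0.085338
Nominal = 7.100. Worst-case = [7.100 - 0.495, 7.100 + 0.333] = [6.605, 7.433]. RSS = √0.085338 = 0.292.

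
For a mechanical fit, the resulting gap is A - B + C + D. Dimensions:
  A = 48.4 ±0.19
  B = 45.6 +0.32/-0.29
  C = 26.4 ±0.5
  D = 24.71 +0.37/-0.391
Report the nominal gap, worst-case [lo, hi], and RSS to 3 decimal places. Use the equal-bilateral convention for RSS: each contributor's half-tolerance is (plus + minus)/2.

Stack each dimension's contribution:
  +A: nom +48.400 → Σnom=48.400; wc +0.190/-0.190 → slack +0.190/-0.190; half-tol=0.190, Σhalf²=0.036100
  -B: nom -45.600 → Σnom=2.800; wc +0.290/-0.320 → slack +0.480/-0.510; half-tol=0.305, Σhalf²=0.129125
  +C: nom +26.400 → Σnom=29.200; wc +0.500/-0.500 → slack +0.980/-1.010; half-tol=0.500, Σhalf²=0.379125
  +D: nom +24.710 → Σnom=53.910; wc +0.370/-0.391 → slack +1.350/-1.401; half-tol=0.381, Σhalf²=0.523905
Nominal = 53.910. Worst-case = [53.910 - 1.401, 53.910 + 1.350] = [52.509, 55.260]. RSS = √0.523905 = 0.724.

nominal=53.910 wc=[52.509,55.260] rss=0.724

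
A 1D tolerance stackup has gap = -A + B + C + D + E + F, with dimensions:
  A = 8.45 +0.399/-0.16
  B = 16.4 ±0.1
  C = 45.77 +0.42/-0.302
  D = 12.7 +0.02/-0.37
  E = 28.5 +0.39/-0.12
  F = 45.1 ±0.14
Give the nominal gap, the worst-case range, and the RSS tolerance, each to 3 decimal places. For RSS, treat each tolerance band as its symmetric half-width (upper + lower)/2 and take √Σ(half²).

Stack each dimension's contribution:
  -A: nom -8.450 → Σnom=-8.450; wc +0.160/-0.399 → slack +0.160/-0.399; half-tol=0.280, Σhalf²=0.078120
  +B: nom +16.400 → Σnom=7.950; wc +0.100/-0.100 → slack +0.260/-0.499; half-tol=0.100, Σhalf²=0.088120
  +C: nom +45.770 → Σnom=53.720; wc +0.420/-0.302 → slack +0.680/-0.801; half-tol=0.361, Σhalf²=0.218441
  +D: nom +12.700 → Σnom=66.420; wc +0.020/-0.370 → slack +0.700/-1.171; half-tol=0.195, Σhalf²=0.256466
  +E: nom +28.500 → Σnom=94.920; wc +0.390/-0.120 → slack +1.090/-1.291; half-tol=0.255, Σhalf²=0.321491
  +F: nom +45.100 → Σnom=140.020; wc +0.140/-0.140 → slack +1.230/-1.431; half-tol=0.140, Σhalf²=0.341091
Nominal = 140.020. Worst-case = [140.020 - 1.431, 140.020 + 1.230] = [138.589, 141.250]. RSS = √0.341091 = 0.584.

nominal=140.020 wc=[138.589,141.250] rss=0.584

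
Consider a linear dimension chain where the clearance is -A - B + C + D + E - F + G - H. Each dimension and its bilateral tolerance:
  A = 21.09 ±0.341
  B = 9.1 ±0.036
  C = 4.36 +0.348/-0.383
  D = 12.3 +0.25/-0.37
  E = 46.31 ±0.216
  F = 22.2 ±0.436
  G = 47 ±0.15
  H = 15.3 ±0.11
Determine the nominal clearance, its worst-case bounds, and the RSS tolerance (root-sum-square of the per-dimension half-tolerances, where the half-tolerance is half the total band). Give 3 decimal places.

Stack each dimension's contribution:
  -A: nom -21.090 → Σnom=-21.090; wc +0.341/-0.341 → slack +0.341/-0.341; half-tol=0.341, Σhalf²=0.116281
  -B: nom -9.100 → Σnom=-30.190; wc +0.036/-0.036 → slack +0.377/-0.377; half-tol=0.036, Σhalf²=0.117577
  +C: nom +4.360 → Σnom=-25.830; wc +0.348/-0.383 → slack +0.725/-0.760; half-tol=0.365, Σhalf²=0.251167
  +D: nom +12.300 → Σnom=-13.530; wc +0.250/-0.370 → slack +0.975/-1.130; half-tol=0.310, Σhalf²=0.347267
  +E: nom +46.310 → Σnom=32.780; wc +0.216/-0.216 → slack +1.191/-1.346; half-tol=0.216, Σhalf²=0.393923
  -F: nom -22.200 → Σnom=10.580; wc +0.436/-0.436 → slack +1.627/-1.782; half-tol=0.436, Σhalf²=0.584019
  +G: nom +47.000 → Σnom=57.580; wc +0.150/-0.150 → slack +1.777/-1.932; half-tol=0.150, Σhalf²=0.606519
  -H: nom -15.300 → Σnom=42.280; wc +0.110/-0.110 → slack +1.887/-2.042; half-tol=0.110, Σhalf²=0.618619
Nominal = 42.280. Worst-case = [42.280 - 2.042, 42.280 + 1.887] = [40.238, 44.167]. RSS = √0.618619 = 0.787.

nominal=42.280 wc=[40.238,44.167] rss=0.787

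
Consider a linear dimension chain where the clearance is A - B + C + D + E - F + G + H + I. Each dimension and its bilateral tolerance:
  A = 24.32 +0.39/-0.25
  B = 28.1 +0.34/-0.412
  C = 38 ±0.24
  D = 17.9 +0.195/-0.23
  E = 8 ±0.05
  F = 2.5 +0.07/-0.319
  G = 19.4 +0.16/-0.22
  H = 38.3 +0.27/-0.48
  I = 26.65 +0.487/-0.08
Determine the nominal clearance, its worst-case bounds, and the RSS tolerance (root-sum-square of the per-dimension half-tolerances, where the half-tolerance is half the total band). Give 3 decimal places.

nominal=141.970 wc=[140.010,144.493] rss=0.802

Stack each dimension's contribution:
  +A: nom +24.320 → Σnom=24.320; wc +0.390/-0.250 → slack +0.390/-0.250; half-tol=0.320, Σhalf²=0.102400
  -B: nom -28.100 → Σnom=-3.780; wc +0.412/-0.340 → slack +0.802/-0.590; half-tol=0.376, Σhalf²=0.243776
  +C: nom +38.000 → Σnom=34.220; wc +0.240/-0.240 → slack +1.042/-0.830; half-tol=0.240, Σhalf²=0.301376
  +D: nom +17.900 → Σnom=52.120; wc +0.195/-0.230 → slack +1.237/-1.060; half-tol=0.213, Σhalf²=0.346532
  +E: nom +8.000 → Σnom=60.120; wc +0.050/-0.050 → slack +1.287/-1.110; half-tol=0.050, Σhalf²=0.349032
  -F: nom -2.500 → Σnom=57.620; wc +0.319/-0.070 → slack +1.606/-1.180; half-tol=0.195, Σhalf²=0.386862
  +G: nom +19.400 → Σnom=77.020; wc +0.160/-0.220 → slack +1.766/-1.400; half-tol=0.190, Σhalf²=0.422963
  +H: nom +38.300 → Σnom=115.320; wc +0.270/-0.480 → slack +2.036/-1.880; half-tol=0.375, Σhalf²=0.563588
  +I: nom +26.650 → Σnom=141.970; wc +0.487/-0.080 → slack +2.523/-1.960; half-tol=0.283, Σhalf²=0.643960
Nominal = 141.970. Worst-case = [141.970 - 1.960, 141.970 + 2.523] = [140.010, 144.493]. RSS = √0.643960 = 0.802.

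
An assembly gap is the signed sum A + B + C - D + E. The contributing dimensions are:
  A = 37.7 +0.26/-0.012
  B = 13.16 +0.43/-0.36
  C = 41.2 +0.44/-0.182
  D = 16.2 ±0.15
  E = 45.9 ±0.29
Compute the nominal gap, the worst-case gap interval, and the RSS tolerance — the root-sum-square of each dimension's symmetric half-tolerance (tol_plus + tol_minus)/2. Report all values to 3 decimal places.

Stack each dimension's contribution:
  +A: nom +37.700 → Σnom=37.700; wc +0.260/-0.012 → slack +0.260/-0.012; half-tol=0.136, Σhalf²=0.018496
  +B: nom +13.160 → Σnom=50.860; wc +0.430/-0.360 → slack +0.690/-0.372; half-tol=0.395, Σhalf²=0.174521
  +C: nom +41.200 → Σnom=92.060; wc +0.440/-0.182 → slack +1.130/-0.554; half-tol=0.311, Σhalf²=0.271242
  -D: nom -16.200 → Σnom=75.860; wc +0.150/-0.150 → slack +1.280/-0.704; half-tol=0.150, Σhalf²=0.293742
  +E: nom +45.900 → Σnom=121.760; wc +0.290/-0.290 → slack +1.570/-0.994; half-tol=0.290, Σhalf²=0.377842
Nominal = 121.760. Worst-case = [121.760 - 0.994, 121.760 + 1.570] = [120.766, 123.330]. RSS = √0.377842 = 0.615.

nominal=121.760 wc=[120.766,123.330] rss=0.615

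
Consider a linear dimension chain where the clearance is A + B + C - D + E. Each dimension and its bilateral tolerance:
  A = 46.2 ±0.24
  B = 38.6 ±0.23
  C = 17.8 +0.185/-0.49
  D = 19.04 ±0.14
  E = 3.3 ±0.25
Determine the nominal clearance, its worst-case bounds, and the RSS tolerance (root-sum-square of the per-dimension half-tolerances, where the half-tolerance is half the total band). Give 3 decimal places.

Stack each dimension's contribution:
  +A: nom +46.200 → Σnom=46.200; wc +0.240/-0.240 → slack +0.240/-0.240; half-tol=0.240, Σhalf²=0.057600
  +B: nom +38.600 → Σnom=84.800; wc +0.230/-0.230 → slack +0.470/-0.470; half-tol=0.230, Σhalf²=0.110500
  +C: nom +17.800 → Σnom=102.600; wc +0.185/-0.490 → slack +0.655/-0.960; half-tol=0.338, Σhalf²=0.224406
  -D: nom -19.040 → Σnom=83.560; wc +0.140/-0.140 → slack +0.795/-1.100; half-tol=0.140, Σhalf²=0.244006
  +E: nom +3.300 → Σnom=86.860; wc +0.250/-0.250 → slack +1.045/-1.350; half-tol=0.250, Σhalf²=0.306506
Nominal = 86.860. Worst-case = [86.860 - 1.350, 86.860 + 1.045] = [85.510, 87.905]. RSS = √0.306506 = 0.554.

nominal=86.860 wc=[85.510,87.905] rss=0.554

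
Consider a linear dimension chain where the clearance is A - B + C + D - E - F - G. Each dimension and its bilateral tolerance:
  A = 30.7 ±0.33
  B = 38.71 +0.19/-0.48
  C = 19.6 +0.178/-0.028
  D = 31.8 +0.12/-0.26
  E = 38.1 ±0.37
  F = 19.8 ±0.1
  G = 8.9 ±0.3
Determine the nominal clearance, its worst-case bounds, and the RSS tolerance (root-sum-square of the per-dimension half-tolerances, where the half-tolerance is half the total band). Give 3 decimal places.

nominal=-23.410 wc=[-24.988,-21.532] rss=0.710

Stack each dimension's contribution:
  +A: nom +30.700 → Σnom=30.700; wc +0.330/-0.330 → slack +0.330/-0.330; half-tol=0.330, Σhalf²=0.108900
  -B: nom -38.710 → Σnom=-8.010; wc +0.480/-0.190 → slack +0.810/-0.520; half-tol=0.335, Σhalf²=0.221125
  +C: nom +19.600 → Σnom=11.590; wc +0.178/-0.028 → slack +0.988/-0.548; half-tol=0.103, Σhalf²=0.231734
  +D: nom +31.800 → Σnom=43.390; wc +0.120/-0.260 → slack +1.108/-0.808; half-tol=0.190, Σhalf²=0.267834
  -E: nom -38.100 → Σnom=5.290; wc +0.370/-0.370 → slack +1.478/-1.178; half-tol=0.370, Σhalf²=0.404734
  -F: nom -19.800 → Σnom=-14.510; wc +0.100/-0.100 → slack +1.578/-1.278; half-tol=0.100, Σhalf²=0.414734
  -G: nom -8.900 → Σnom=-23.410; wc +0.300/-0.300 → slack +1.878/-1.578; half-tol=0.300, Σhalf²=0.504734
Nominal = -23.410. Worst-case = [-23.410 - 1.578, -23.410 + 1.878] = [-24.988, -21.532]. RSS = √0.504734 = 0.710.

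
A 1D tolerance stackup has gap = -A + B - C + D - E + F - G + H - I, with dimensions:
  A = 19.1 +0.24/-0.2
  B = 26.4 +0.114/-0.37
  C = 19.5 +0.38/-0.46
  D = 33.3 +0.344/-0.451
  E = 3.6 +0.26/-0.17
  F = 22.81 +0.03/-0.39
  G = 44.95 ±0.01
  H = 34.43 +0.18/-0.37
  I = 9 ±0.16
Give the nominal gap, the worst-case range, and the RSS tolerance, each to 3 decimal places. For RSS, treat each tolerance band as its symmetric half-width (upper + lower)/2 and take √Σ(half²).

Stack each dimension's contribution:
  -A: nom -19.100 → Σnom=-19.100; wc +0.200/-0.240 → slack +0.200/-0.240; half-tol=0.220, Σhalf²=0.048400
  +B: nom +26.400 → Σnom=7.300; wc +0.114/-0.370 → slack +0.314/-0.610; half-tol=0.242, Σhalf²=0.106964
  -C: nom -19.500 → Σnom=-12.200; wc +0.460/-0.380 → slack +0.774/-0.990; half-tol=0.420, Σhalf²=0.283364
  +D: nom +33.300 → Σnom=21.100; wc +0.344/-0.451 → slack +1.118/-1.441; half-tol=0.397, Σhalf²=0.441370
  -E: nom -3.600 → Σnom=17.500; wc +0.170/-0.260 → slack +1.288/-1.701; half-tol=0.215, Σhalf²=0.487595
  +F: nom +22.810 → Σnom=40.310; wc +0.030/-0.390 → slack +1.318/-2.091; half-tol=0.210, Σhalf²=0.531695
  -G: nom -44.950 → Σnom=-4.640; wc +0.010/-0.010 → slack +1.328/-2.101; half-tol=0.010, Σhalf²=0.531795
  +H: nom +34.430 → Σnom=29.790; wc +0.180/-0.370 → slack +1.508/-2.471; half-tol=0.275, Σhalf²=0.607420
  -I: nom -9.000 → Σnom=20.790; wc +0.160/-0.160 → slack +1.668/-2.631; half-tol=0.160, Σhalf²=0.633020
Nominal = 20.790. Worst-case = [20.790 - 2.631, 20.790 + 1.668] = [18.159, 22.458]. RSS = √0.633020 = 0.796.

nominal=20.790 wc=[18.159,22.458] rss=0.796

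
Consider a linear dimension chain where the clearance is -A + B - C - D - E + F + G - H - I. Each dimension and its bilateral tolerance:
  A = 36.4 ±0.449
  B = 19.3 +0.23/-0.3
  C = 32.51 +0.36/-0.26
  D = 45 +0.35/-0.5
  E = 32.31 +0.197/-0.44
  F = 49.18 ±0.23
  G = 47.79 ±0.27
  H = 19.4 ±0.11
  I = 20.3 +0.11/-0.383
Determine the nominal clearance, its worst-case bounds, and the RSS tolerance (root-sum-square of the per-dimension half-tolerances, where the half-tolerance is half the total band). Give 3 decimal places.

Stack each dimension's contribution:
  -A: nom -36.400 → Σnom=-36.400; wc +0.449/-0.449 → slack +0.449/-0.449; half-tol=0.449, Σhalf²=0.201601
  +B: nom +19.300 → Σnom=-17.100; wc +0.230/-0.300 → slack +0.679/-0.749; half-tol=0.265, Σhalf²=0.271826
  -C: nom -32.510 → Σnom=-49.610; wc +0.260/-0.360 → slack +0.939/-1.109; half-tol=0.310, Σhalf²=0.367926
  -D: nom -45.000 → Σnom=-94.610; wc +0.500/-0.350 → slack +1.439/-1.459; half-tol=0.425, Σhalf²=0.548551
  -E: nom -32.310 → Σnom=-126.920; wc +0.440/-0.197 → slack +1.879/-1.656; half-tol=0.319, Σhalf²=0.649993
  +F: nom +49.180 → Σnom=-77.740; wc +0.230/-0.230 → slack +2.109/-1.886; half-tol=0.230, Σhalf²=0.702893
  +G: nom +47.790 → Σnom=-29.950; wc +0.270/-0.270 → slack +2.379/-2.156; half-tol=0.270, Σhalf²=0.775793
  -H: nom -19.400 → Σnom=-49.350; wc +0.110/-0.110 → slack +2.489/-2.266; half-tol=0.110, Σhalf²=0.787893
  -I: nom -20.300 → Σnom=-69.650; wc +0.383/-0.110 → slack +2.872/-2.376; half-tol=0.246, Σhalf²=0.848656
Nominal = -69.650. Worst-case = [-69.650 - 2.376, -69.650 + 2.872] = [-72.026, -66.778]. RSS = √0.848656 = 0.921.

nominal=-69.650 wc=[-72.026,-66.778] rss=0.921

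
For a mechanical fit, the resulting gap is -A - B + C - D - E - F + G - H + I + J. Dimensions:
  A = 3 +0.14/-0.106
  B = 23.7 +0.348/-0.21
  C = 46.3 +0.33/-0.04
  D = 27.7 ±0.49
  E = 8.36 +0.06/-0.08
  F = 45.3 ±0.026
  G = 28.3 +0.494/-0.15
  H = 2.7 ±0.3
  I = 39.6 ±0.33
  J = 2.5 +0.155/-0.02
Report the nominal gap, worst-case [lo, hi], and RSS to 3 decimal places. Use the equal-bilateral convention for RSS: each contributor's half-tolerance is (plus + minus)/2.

Stack each dimension's contribution:
  -A: nom -3.000 → Σnom=-3.000; wc +0.106/-0.140 → slack +0.106/-0.140; half-tol=0.123, Σhalf²=0.015129
  -B: nom -23.700 → Σnom=-26.700; wc +0.210/-0.348 → slack +0.316/-0.488; half-tol=0.279, Σhalf²=0.092970
  +C: nom +46.300 → Σnom=19.600; wc +0.330/-0.040 → slack +0.646/-0.528; half-tol=0.185, Σhalf²=0.127195
  -D: nom -27.700 → Σnom=-8.100; wc +0.490/-0.490 → slack +1.136/-1.018; half-tol=0.490, Σhalf²=0.367295
  -E: nom -8.360 → Σnom=-16.460; wc +0.080/-0.060 → slack +1.216/-1.078; half-tol=0.070, Σhalf²=0.372195
  -F: nom -45.300 → Σnom=-61.760; wc +0.026/-0.026 → slack +1.242/-1.104; half-tol=0.026, Σhalf²=0.372871
  +G: nom +28.300 → Σnom=-33.460; wc +0.494/-0.150 → slack +1.736/-1.254; half-tol=0.322, Σhalf²=0.476555
  -H: nom -2.700 → Σnom=-36.160; wc +0.300/-0.300 → slack +2.036/-1.554; half-tol=0.300, Σhalf²=0.566555
  +I: nom +39.600 → Σnom=3.440; wc +0.330/-0.330 → slack +2.366/-1.884; half-tol=0.330, Σhalf²=0.675455
  +J: nom +2.500 → Σnom=5.940; wc +0.155/-0.020 → slack +2.521/-1.904; half-tol=0.087, Σhalf²=0.683111
Nominal = 5.940. Worst-case = [5.940 - 1.904, 5.940 + 2.521] = [4.036, 8.461]. RSS = √0.683111 = 0.827.

nominal=5.940 wc=[4.036,8.461] rss=0.827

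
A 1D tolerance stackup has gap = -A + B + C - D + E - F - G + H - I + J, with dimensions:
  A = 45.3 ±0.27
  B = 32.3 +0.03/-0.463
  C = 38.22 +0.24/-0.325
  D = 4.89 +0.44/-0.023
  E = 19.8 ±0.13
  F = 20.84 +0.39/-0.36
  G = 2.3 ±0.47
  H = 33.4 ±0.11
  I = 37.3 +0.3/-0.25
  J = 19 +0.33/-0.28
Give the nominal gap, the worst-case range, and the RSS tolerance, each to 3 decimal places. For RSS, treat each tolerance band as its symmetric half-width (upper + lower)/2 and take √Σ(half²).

Stack each dimension's contribution:
  -A: nom -45.300 → Σnom=-45.300; wc +0.270/-0.270 → slack +0.270/-0.270; half-tol=0.270, Σhalf²=0.072900
  +B: nom +32.300 → Σnom=-13.000; wc +0.030/-0.463 → slack +0.300/-0.733; half-tol=0.246, Σhalf²=0.133662
  +C: nom +38.220 → Σnom=25.220; wc +0.240/-0.325 → slack +0.540/-1.058; half-tol=0.282, Σhalf²=0.213469
  -D: nom -4.890 → Σnom=20.330; wc +0.023/-0.440 → slack +0.563/-1.498; half-tol=0.232, Σhalf²=0.267061
  +E: nom +19.800 → Σnom=40.130; wc +0.130/-0.130 → slack +0.693/-1.628; half-tol=0.130, Σhalf²=0.283961
  -F: nom -20.840 → Σnom=19.290; wc +0.360/-0.390 → slack +1.053/-2.018; half-tol=0.375, Σhalf²=0.424586
  -G: nom -2.300 → Σnom=16.990; wc +0.470/-0.470 → slack +1.523/-2.488; half-tol=0.470, Σhalf²=0.645486
  +H: nom +33.400 → Σnom=50.390; wc +0.110/-0.110 → slack +1.633/-2.598; half-tol=0.110, Σhalf²=0.657586
  -I: nom -37.300 → Σnom=13.090; wc +0.250/-0.300 → slack +1.883/-2.898; half-tol=0.275, Σhalf²=0.733211
  +J: nom +19.000 → Σnom=32.090; wc +0.330/-0.280 → slack +2.213/-3.178; half-tol=0.305, Σhalf²=0.826236
Nominal = 32.090. Worst-case = [32.090 - 3.178, 32.090 + 2.213] = [28.912, 34.303]. RSS = √0.826236 = 0.909.

nominal=32.090 wc=[28.912,34.303] rss=0.909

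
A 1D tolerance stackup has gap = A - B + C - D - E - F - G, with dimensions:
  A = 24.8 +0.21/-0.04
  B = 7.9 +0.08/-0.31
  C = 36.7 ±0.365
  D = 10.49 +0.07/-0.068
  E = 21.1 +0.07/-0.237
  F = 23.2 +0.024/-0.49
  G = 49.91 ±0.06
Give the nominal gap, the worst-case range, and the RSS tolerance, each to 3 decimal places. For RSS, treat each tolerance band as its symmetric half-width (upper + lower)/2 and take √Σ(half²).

nominal=-51.100 wc=[-51.809,-49.360] rss=0.534

Stack each dimension's contribution:
  +A: nom +24.800 → Σnom=24.800; wc +0.210/-0.040 → slack +0.210/-0.040; half-tol=0.125, Σhalf²=0.015625
  -B: nom -7.900 → Σnom=16.900; wc +0.310/-0.080 → slack +0.520/-0.120; half-tol=0.195, Σhalf²=0.053650
  +C: nom +36.700 → Σnom=53.600; wc +0.365/-0.365 → slack +0.885/-0.485; half-tol=0.365, Σhalf²=0.186875
  -D: nom -10.490 → Σnom=43.110; wc +0.068/-0.070 → slack +0.953/-0.555; half-tol=0.069, Σhalf²=0.191636
  -E: nom -21.100 → Σnom=22.010; wc +0.237/-0.070 → slack +1.190/-0.625; half-tol=0.153, Σhalf²=0.215198
  -F: nom -23.200 → Σnom=-1.190; wc +0.490/-0.024 → slack +1.680/-0.649; half-tol=0.257, Σhalf²=0.281247
  -G: nom -49.910 → Σnom=-51.100; wc +0.060/-0.060 → slack +1.740/-0.709; half-tol=0.060, Σhalf²=0.284847
Nominal = -51.100. Worst-case = [-51.100 - 0.709, -51.100 + 1.740] = [-51.809, -49.360]. RSS = √0.284847 = 0.534.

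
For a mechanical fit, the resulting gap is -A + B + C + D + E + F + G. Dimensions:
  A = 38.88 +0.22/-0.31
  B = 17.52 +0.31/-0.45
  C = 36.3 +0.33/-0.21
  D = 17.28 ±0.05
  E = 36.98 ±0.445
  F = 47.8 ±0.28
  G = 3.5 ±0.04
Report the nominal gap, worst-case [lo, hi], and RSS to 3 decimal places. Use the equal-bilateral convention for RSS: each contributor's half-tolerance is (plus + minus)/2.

Stack each dimension's contribution:
  -A: nom -38.880 → Σnom=-38.880; wc +0.310/-0.220 → slack +0.310/-0.220; half-tol=0.265, Σhalf²=0.070225
  +B: nom +17.520 → Σnom=-21.360; wc +0.310/-0.450 → slack +0.620/-0.670; half-tol=0.380, Σhalf²=0.214625
  +C: nom +36.300 → Σnom=14.940; wc +0.330/-0.210 → slack +0.950/-0.880; half-tol=0.270, Σhalf²=0.287525
  +D: nom +17.280 → Σnom=32.220; wc +0.050/-0.050 → slack +1.000/-0.930; half-tol=0.050, Σhalf²=0.290025
  +E: nom +36.980 → Σnom=69.200; wc +0.445/-0.445 → slack +1.445/-1.375; half-tol=0.445, Σhalf²=0.488050
  +F: nom +47.800 → Σnom=117.000; wc +0.280/-0.280 → slack +1.725/-1.655; half-tol=0.280, Σhalf²=0.566450
  +G: nom +3.500 → Σnom=120.500; wc +0.040/-0.040 → slack +1.765/-1.695; half-tol=0.040, Σhalf²=0.568050
Nominal = 120.500. Worst-case = [120.500 - 1.695, 120.500 + 1.765] = [118.805, 122.265]. RSS = √0.568050 = 0.754.

nominal=120.500 wc=[118.805,122.265] rss=0.754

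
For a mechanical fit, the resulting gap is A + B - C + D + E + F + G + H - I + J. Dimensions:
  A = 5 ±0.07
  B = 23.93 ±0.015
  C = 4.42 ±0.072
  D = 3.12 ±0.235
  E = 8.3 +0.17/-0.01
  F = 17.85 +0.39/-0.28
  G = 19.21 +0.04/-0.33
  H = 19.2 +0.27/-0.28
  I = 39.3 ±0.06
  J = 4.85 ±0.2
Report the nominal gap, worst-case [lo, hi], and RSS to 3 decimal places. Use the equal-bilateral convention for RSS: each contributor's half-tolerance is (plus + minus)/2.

nominal=57.740 wc=[56.188,59.262] rss=0.583

Stack each dimension's contribution:
  +A: nom +5.000 → Σnom=5.000; wc +0.070/-0.070 → slack +0.070/-0.070; half-tol=0.070, Σhalf²=0.004900
  +B: nom +23.930 → Σnom=28.930; wc +0.015/-0.015 → slack +0.085/-0.085; half-tol=0.015, Σhalf²=0.005125
  -C: nom -4.420 → Σnom=24.510; wc +0.072/-0.072 → slack +0.157/-0.157; half-tol=0.072, Σhalf²=0.010309
  +D: nom +3.120 → Σnom=27.630; wc +0.235/-0.235 → slack +0.392/-0.392; half-tol=0.235, Σhalf²=0.065534
  +E: nom +8.300 → Σnom=35.930; wc +0.170/-0.010 → slack +0.562/-0.402; half-tol=0.090, Σhalf²=0.073634
  +F: nom +17.850 → Σnom=53.780; wc +0.390/-0.280 → slack +0.952/-0.682; half-tol=0.335, Σhalf²=0.185859
  +G: nom +19.210 → Σnom=72.990; wc +0.040/-0.330 → slack +0.992/-1.012; half-tol=0.185, Σhalf²=0.220084
  +H: nom +19.200 → Σnom=92.190; wc +0.270/-0.280 → slack +1.262/-1.292; half-tol=0.275, Σhalf²=0.295709
  -I: nom -39.300 → Σnom=52.890; wc +0.060/-0.060 → slack +1.322/-1.352; half-tol=0.060, Σhalf²=0.299309
  +J: nom +4.850 → Σnom=57.740; wc +0.200/-0.200 → slack +1.522/-1.552; half-tol=0.200, Σhalf²=0.339309
Nominal = 57.740. Worst-case = [57.740 - 1.552, 57.740 + 1.522] = [56.188, 59.262]. RSS = √0.339309 = 0.583.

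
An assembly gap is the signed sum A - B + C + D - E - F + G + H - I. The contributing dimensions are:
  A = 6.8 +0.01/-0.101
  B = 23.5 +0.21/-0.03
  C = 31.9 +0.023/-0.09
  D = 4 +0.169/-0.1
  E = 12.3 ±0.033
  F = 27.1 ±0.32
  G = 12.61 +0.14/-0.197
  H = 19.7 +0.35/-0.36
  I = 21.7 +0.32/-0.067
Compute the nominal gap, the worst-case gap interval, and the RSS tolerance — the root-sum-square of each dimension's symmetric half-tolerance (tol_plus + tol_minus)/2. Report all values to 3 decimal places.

nominal=-9.590 wc=[-11.321,-8.448] rss=0.578

Stack each dimension's contribution:
  +A: nom +6.800 → Σnom=6.800; wc +0.010/-0.101 → slack +0.010/-0.101; half-tol=0.056, Σhalf²=0.003080
  -B: nom -23.500 → Σnom=-16.700; wc +0.030/-0.210 → slack +0.040/-0.311; half-tol=0.120, Σhalf²=0.017480
  +C: nom +31.900 → Σnom=15.200; wc +0.023/-0.090 → slack +0.063/-0.401; half-tol=0.056, Σhalf²=0.020672
  +D: nom +4.000 → Σnom=19.200; wc +0.169/-0.100 → slack +0.232/-0.501; half-tol=0.135, Σhalf²=0.038763
  -E: nom -12.300 → Σnom=6.900; wc +0.033/-0.033 → slack +0.265/-0.534; half-tol=0.033, Σhalf²=0.039852
  -F: nom -27.100 → Σnom=-20.200; wc +0.320/-0.320 → slack +0.585/-0.854; half-tol=0.320, Σhalf²=0.142252
  +G: nom +12.610 → Σnom=-7.590; wc +0.140/-0.197 → slack +0.725/-1.051; half-tol=0.169, Σhalf²=0.170644
  +H: nom +19.700 → Σnom=12.110; wc +0.350/-0.360 → slack +1.075/-1.411; half-tol=0.355, Σhalf²=0.296669
  -I: nom -21.700 → Σnom=-9.590; wc +0.067/-0.320 → slack +1.142/-1.731; half-tol=0.194, Σhalf²=0.334111
Nominal = -9.590. Worst-case = [-9.590 - 1.731, -9.590 + 1.142] = [-11.321, -8.448]. RSS = √0.334111 = 0.578.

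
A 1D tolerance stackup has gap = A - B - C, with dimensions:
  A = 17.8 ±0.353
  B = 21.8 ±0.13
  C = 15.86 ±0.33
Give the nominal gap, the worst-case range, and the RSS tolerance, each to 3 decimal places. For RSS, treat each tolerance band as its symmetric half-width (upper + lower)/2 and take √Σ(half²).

nominal=-19.860 wc=[-20.673,-19.047] rss=0.500

Stack each dimension's contribution:
  +A: nom +17.800 → Σnom=17.800; wc +0.353/-0.353 → slack +0.353/-0.353; half-tol=0.353, Σhalf²=0.124609
  -B: nom -21.800 → Σnom=-4.000; wc +0.130/-0.130 → slack +0.483/-0.483; half-tol=0.130, Σhalf²=0.141509
  -C: nom -15.860 → Σnom=-19.860; wc +0.330/-0.330 → slack +0.813/-0.813; half-tol=0.330, Σhalf²=0.250409
Nominal = -19.860. Worst-case = [-19.860 - 0.813, -19.860 + 0.813] = [-20.673, -19.047]. RSS = √0.250409 = 0.500.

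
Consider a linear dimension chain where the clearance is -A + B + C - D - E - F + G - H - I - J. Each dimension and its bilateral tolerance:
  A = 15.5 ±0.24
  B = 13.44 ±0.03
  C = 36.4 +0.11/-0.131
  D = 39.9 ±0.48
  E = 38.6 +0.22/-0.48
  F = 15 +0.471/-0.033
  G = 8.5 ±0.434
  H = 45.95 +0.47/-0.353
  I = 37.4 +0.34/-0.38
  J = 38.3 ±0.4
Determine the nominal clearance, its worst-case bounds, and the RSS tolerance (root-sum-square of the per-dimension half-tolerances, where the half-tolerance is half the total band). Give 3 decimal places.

nominal=-172.310 wc=[-175.526,-169.370] rss=1.066

Stack each dimension's contribution:
  -A: nom -15.500 → Σnom=-15.500; wc +0.240/-0.240 → slack +0.240/-0.240; half-tol=0.240, Σhalf²=0.057600
  +B: nom +13.440 → Σnom=-2.060; wc +0.030/-0.030 → slack +0.270/-0.270; half-tol=0.030, Σhalf²=0.058500
  +C: nom +36.400 → Σnom=34.340; wc +0.110/-0.131 → slack +0.380/-0.401; half-tol=0.120, Σhalf²=0.073020
  -D: nom -39.900 → Σnom=-5.560; wc +0.480/-0.480 → slack +0.860/-0.881; half-tol=0.480, Σhalf²=0.303420
  -E: nom -38.600 → Σnom=-44.160; wc +0.480/-0.220 → slack +1.340/-1.101; half-tol=0.350, Σhalf²=0.425920
  -F: nom -15.000 → Σnom=-59.160; wc +0.033/-0.471 → slack +1.373/-1.572; half-tol=0.252, Σhalf²=0.489424
  +G: nom +8.500 → Σnom=-50.660; wc +0.434/-0.434 → slack +1.807/-2.006; half-tol=0.434, Σhalf²=0.677780
  -H: nom -45.950 → Σnom=-96.610; wc +0.353/-0.470 → slack +2.160/-2.476; half-tol=0.411, Σhalf²=0.847112
  -I: nom -37.400 → Σnom=-134.010; wc +0.380/-0.340 → slack +2.540/-2.816; half-tol=0.360, Σhalf²=0.976712
  -J: nom -38.300 → Σnom=-172.310; wc +0.400/-0.400 → slack +2.940/-3.216; half-tol=0.400, Σhalf²=1.136712
Nominal = -172.310. Worst-case = [-172.310 - 3.216, -172.310 + 2.940] = [-175.526, -169.370]. RSS = √1.136712 = 1.066.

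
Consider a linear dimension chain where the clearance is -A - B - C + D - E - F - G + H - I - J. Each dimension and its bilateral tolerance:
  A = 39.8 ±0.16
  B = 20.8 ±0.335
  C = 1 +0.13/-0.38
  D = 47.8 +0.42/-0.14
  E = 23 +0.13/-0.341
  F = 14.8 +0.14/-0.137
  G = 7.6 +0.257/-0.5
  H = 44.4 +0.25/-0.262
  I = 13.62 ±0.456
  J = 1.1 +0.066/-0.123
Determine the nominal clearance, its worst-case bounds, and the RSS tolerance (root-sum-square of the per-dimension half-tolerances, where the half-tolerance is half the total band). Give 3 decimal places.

Stack each dimension's contribution:
  -A: nom -39.800 → Σnom=-39.800; wc +0.160/-0.160 → slack +0.160/-0.160; half-tol=0.160, Σhalf²=0.025600
  -B: nom -20.800 → Σnom=-60.600; wc +0.335/-0.335 → slack +0.495/-0.495; half-tol=0.335, Σhalf²=0.137825
  -C: nom -1.000 → Σnom=-61.600; wc +0.380/-0.130 → slack +0.875/-0.625; half-tol=0.255, Σhalf²=0.202850
  +D: nom +47.800 → Σnom=-13.800; wc +0.420/-0.140 → slack +1.295/-0.765; half-tol=0.280, Σhalf²=0.281250
  -E: nom -23.000 → Σnom=-36.800; wc +0.341/-0.130 → slack +1.636/-0.895; half-tol=0.236, Σhalf²=0.336710
  -F: nom -14.800 → Σnom=-51.600; wc +0.137/-0.140 → slack +1.773/-1.035; half-tol=0.139, Σhalf²=0.355893
  -G: nom -7.600 → Σnom=-59.200; wc +0.500/-0.257 → slack +2.273/-1.292; half-tol=0.379, Σhalf²=0.499155
  +H: nom +44.400 → Σnom=-14.800; wc +0.250/-0.262 → slack +2.523/-1.554; half-tol=0.256, Σhalf²=0.564691
  -I: nom -13.620 → Σnom=-28.420; wc +0.456/-0.456 → slack +2.979/-2.010; half-tol=0.456, Σhalf²=0.772627
  -J: nom -1.100 → Σnom=-29.520; wc +0.123/-0.066 → slack +3.102/-2.076; half-tol=0.095, Σhalf²=0.781557
Nominal = -29.520. Worst-case = [-29.520 - 2.076, -29.520 + 3.102] = [-31.596, -26.418]. RSS = √0.781557 = 0.884.

nominal=-29.520 wc=[-31.596,-26.418] rss=0.884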